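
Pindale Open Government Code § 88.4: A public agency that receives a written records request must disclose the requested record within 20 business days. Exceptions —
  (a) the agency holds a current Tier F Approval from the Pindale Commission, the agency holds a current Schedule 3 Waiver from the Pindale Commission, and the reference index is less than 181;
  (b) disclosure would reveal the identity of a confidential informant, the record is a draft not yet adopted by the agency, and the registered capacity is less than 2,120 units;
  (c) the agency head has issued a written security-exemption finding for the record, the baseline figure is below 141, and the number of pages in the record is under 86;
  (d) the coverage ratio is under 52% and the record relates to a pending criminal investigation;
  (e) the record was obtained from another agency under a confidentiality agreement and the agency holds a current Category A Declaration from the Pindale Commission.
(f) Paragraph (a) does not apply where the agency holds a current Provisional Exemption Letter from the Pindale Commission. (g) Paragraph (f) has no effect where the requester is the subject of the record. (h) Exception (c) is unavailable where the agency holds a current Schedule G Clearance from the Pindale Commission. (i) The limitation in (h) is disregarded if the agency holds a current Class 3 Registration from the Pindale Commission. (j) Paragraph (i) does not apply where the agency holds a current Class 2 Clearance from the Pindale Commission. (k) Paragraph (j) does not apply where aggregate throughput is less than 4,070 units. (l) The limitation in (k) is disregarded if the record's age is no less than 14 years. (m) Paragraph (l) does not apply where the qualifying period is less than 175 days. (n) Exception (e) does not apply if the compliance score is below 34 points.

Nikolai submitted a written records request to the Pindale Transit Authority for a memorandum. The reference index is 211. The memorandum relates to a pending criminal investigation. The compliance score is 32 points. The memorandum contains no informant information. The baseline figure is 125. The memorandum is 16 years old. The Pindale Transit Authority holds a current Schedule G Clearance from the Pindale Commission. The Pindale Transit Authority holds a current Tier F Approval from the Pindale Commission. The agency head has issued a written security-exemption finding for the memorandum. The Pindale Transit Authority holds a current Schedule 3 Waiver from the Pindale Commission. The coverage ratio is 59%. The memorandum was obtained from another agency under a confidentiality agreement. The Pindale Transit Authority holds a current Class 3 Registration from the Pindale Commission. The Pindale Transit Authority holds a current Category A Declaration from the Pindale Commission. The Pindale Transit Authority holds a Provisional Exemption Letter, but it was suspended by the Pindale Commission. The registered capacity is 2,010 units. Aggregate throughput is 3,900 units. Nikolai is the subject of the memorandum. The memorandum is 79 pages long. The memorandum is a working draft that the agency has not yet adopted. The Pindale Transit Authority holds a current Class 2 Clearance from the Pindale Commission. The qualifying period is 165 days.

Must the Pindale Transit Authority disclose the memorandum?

No — exception (c) applies; the Pindale Transit Authority is not required to disclose the memorandum.

Exception (a) does not apply: the reference index is 211, not less than 181.
Exception (b) does not apply: the memorandum contains no informant information.
All of (c)'s requirements are met (a written security-exemption finding has been issued; the baseline figure is 125, below the 141 limit; the number of pages in the record is 79, under the 86 limit). As to paragraphs (h)–(m): (h) would limit (c) — a current Schedule G Clearance is held — but (i) sets (h) aside: (i) operates against (h): a current Class 3 Registration is held. (j) operates (a current Class 2 Clearance is held), but is overridden by (k): (k) operates against (j): aggregate throughput is 3,900 units, less than the 4,070 units limit. (l) would limit (k) — the record's age is 16 years, meeting the 14 years threshold — but (m) sets (l) aside: (m) operates against (l): the qualifying period is 165 days, less than the 175 days limit. So (c) applies.
Exception (d) does not apply: the coverage ratio is 59%, not under 52%.
Exception (e) is satisfied on its face — the memorandum was obtained under a confidentiality agreement; a current Category A Declaration is held. However, paragraph (n) must be considered: (n) operates against (e): the compliance score is 32 points, below the 34 points limit. So (e) is unavailable.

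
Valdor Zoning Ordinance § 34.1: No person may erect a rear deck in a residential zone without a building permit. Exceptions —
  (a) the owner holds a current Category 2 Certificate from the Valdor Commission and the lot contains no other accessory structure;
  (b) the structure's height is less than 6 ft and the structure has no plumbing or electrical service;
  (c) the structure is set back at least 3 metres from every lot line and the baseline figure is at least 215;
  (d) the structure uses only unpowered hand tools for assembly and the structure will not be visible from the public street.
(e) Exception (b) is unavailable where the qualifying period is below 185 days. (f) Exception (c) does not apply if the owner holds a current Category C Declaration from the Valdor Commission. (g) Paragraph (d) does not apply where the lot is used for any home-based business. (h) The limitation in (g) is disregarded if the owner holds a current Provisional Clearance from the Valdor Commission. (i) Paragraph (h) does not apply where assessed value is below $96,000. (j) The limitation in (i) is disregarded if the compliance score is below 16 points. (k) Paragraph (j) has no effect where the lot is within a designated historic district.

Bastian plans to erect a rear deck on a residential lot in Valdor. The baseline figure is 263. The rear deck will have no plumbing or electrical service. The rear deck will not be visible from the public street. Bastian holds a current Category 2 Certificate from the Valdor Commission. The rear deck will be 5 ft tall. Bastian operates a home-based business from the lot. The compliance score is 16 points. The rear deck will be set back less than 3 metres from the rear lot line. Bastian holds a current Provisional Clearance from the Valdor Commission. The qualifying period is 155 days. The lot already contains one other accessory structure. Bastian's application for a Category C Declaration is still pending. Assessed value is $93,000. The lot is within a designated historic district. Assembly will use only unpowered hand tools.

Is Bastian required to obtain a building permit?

Yes — Bastian must obtain a building permit.

Exception (a) does not apply: the lot already has another accessory structure.
All of (b)'s requirements are met (the structure's height is 5 ft, less than the 6 ft limit; there is no plumbing or electrical service). However, paragraph (e) must be considered: (e) operates against (b): the qualifying period is 155 days, below the 185 days limit. Exception (b) does not apply.
Exception (c) requires that the structure is set back at least 3 metres from every lot line; but the rear setback is under 3 m, so (c) is unavailable.
All of (d)'s requirements are met (assembly uses only hand tools; the structure will not be visible from the street). But: (g) operates against (d): a home-based business operates on the lot. (h) is triggered (a current Provisional Clearance is held), but is itself disapplied by (i): (i) operates against (h): assessed value is $93,000, below the $96,000 limit. (j) is not engaged (the compliance score is 16 points, not below 16 points), so (i) stands. So (d) is unavailable.
None of the exceptions is available; § 34.1 applies in full.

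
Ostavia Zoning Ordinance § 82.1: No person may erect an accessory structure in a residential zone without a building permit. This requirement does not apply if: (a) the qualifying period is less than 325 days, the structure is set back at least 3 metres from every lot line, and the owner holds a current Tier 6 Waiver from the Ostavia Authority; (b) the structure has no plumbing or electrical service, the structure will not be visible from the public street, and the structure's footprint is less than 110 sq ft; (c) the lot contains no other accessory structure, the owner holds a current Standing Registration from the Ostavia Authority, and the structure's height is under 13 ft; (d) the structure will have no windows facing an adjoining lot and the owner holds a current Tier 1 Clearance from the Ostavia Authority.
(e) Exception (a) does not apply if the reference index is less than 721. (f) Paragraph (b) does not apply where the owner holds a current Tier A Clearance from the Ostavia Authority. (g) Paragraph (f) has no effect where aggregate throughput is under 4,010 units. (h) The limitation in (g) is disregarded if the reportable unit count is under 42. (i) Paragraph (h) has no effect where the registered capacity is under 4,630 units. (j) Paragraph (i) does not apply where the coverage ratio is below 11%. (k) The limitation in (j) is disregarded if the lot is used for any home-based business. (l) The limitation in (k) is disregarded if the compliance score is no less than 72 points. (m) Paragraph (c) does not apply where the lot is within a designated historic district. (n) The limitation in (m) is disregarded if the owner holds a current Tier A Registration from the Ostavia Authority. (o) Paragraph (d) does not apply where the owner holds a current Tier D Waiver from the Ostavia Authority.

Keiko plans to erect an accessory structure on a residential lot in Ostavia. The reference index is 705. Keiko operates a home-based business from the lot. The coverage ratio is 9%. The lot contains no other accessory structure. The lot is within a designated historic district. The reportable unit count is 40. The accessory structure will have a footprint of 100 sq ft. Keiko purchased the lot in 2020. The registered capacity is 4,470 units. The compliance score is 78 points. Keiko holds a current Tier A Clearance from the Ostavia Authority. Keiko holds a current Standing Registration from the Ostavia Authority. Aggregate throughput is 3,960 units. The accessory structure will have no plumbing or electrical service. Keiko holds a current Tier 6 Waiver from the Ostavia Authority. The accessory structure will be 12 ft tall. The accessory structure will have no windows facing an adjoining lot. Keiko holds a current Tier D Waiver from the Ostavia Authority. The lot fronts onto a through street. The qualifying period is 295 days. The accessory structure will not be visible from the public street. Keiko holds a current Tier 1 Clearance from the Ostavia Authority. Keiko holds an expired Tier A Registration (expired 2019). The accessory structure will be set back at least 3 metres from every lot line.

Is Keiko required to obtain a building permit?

Exception (a) is satisfied on its face — the qualifying period is 295 days, less than the 325 days limit; the setback is at least 3 m on every side; a current Tier 6 Waiver is held. Turning to paragraph (e): (e) operates against (a): the reference index is 705, less than the 721 limit. So (a) is unavailable.
Exception (b): there is no plumbing or electrical service; the structure will not be visible from the street; the structure's footprint is 100 sq ft, less than the 110 sq ft limit — every condition holds. However, paragraphs (f)–(l) must be considered: (f) operates against (b): a current Tier A Clearance is held. (g) is engaged (aggregate throughput is 3,960 units, under the 4,010 units limit), but yields to (h): (h) operates — the reportable unit count is 40, under the 42 limit. (i) operates (the registered capacity is 4,470 units, under the 4,630 units limit), but yields to (j): (j) is engaged — the coverage ratio is 9%, below the 11% limit. (k) is triggered (a home-based business operates on the lot), but is set aside by (l): (l) operates against (k): the compliance score is 78 points, meeting the 72 points threshold. So (b) is unavailable.
All of (c)'s requirements are met (the lot has no other accessory structure; a current Standing Registration is held; the structure's height is 12 ft, under the 13 ft limit). But: (m) is engaged — the lot is in a historic district. (n) does not operate here (the Tier A Registration is not current), so (m) stands. So (c) is unavailable.
Exception (d)'s conditions are all satisfied: no windows face an adjoining lot; a current Tier 1 Clearance is held. But: (o) is triggered — a current Tier D Waiver is held. (d) is therefore removed.
No exception is made out. Keiko falls within the general rule.

Yes — Keiko must obtain a building permit.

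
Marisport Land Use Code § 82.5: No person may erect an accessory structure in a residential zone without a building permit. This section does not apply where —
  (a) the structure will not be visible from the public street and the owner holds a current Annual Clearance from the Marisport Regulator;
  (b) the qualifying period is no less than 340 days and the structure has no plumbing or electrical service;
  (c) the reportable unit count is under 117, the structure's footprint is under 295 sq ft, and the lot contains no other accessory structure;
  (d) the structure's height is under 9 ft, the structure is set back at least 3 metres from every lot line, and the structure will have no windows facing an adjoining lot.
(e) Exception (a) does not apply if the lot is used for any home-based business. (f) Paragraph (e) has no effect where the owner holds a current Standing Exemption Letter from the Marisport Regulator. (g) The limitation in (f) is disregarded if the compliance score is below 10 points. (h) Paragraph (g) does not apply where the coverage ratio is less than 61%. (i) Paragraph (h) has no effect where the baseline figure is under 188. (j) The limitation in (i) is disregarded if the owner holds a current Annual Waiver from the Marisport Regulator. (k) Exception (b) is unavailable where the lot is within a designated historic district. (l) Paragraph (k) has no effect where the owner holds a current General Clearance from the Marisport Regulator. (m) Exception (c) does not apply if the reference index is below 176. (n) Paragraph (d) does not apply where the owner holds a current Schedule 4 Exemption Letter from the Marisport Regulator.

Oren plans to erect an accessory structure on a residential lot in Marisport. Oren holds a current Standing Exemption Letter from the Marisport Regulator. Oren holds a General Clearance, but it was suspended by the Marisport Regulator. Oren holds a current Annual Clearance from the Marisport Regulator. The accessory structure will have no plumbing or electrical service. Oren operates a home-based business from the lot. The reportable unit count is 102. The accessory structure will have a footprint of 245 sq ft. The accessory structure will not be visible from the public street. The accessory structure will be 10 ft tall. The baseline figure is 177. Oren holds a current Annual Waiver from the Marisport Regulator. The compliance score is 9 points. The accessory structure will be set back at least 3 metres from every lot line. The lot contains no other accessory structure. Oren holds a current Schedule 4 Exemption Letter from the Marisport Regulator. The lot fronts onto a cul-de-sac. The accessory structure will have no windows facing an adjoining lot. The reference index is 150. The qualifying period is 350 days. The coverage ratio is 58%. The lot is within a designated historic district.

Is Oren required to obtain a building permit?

Exception (a)'s conditions are all satisfied: the structure will not be visible from the street; a current Annual Clearance is held. Considering the limiting provisions: (e) would limit (a) — a home-based business operates on the lot — but (f) sets (e) aside: (f) operates against (e): a current Standing Exemption Letter is held. (g) operates (the compliance score is 9 points, below the 10 points limit), but is overridden by (h): (h) operates against (g): the coverage ratio is 58%, less than the 61% limit. (i) applies (the baseline figure is 177, under the 188 limit), but yields to (j): (j) applies — a current Annual Waiver is held. Exception (a) stands.
Exception (b)'s conditions are all satisfied: the qualifying period is 350 days, meeting the 340 days threshold; there is no plumbing or electrical service. However, paragraphs (k)–(l) must be considered: (k) operates against (b): the lot is in a historic district. (l), which would lift (k), does not operate here — there is no General Clearance in force. Exception (b) does not apply.
Exception (c)'s conditions are all satisfied: the reportable unit count is 102, under the 117 limit; the structure's footprint is 245 sq ft, under the 295 sq ft limit; the lot has no other accessory structure. However, paragraph (m) must be considered: (m) is engaged — the reference index is 150, below the 176 limit. (c) is therefore removed.
Exception (d) requires that the structure's height is under 9 ft; but the structure's height is 10 ft, not under 9 ft, so (d) is unavailable.

No — exception (a) applies; Oren does not need a building permit.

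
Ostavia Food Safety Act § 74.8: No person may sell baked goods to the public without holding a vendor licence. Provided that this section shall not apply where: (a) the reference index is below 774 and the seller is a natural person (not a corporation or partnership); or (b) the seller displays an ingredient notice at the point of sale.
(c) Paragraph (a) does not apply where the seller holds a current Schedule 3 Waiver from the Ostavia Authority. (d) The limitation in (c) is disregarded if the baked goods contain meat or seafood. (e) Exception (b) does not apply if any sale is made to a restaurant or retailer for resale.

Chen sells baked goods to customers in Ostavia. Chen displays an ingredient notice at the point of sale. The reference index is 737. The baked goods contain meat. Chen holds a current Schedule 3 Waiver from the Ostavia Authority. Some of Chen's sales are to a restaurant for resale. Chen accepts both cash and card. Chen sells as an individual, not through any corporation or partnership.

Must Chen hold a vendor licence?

Exception (a)'s conditions are all satisfied: the reference index is 737, below the 774 limit; the seller is a natural person. As to paragraphs (c)–(d): (c) would limit (a) — a current Schedule 3 Waiver is held — but (d) sets (c) aside: (d) is engaged — the baked goods contain meat. So (a) applies.
All of (b)'s requirements are met (an ingredient notice is displayed). Turning to paragraph (e): (e) operates against (b): some sales are to a restaurant for resale. So (b) is unavailable.

No — exception (a) applies; Chen is not required to hold a vendor licence.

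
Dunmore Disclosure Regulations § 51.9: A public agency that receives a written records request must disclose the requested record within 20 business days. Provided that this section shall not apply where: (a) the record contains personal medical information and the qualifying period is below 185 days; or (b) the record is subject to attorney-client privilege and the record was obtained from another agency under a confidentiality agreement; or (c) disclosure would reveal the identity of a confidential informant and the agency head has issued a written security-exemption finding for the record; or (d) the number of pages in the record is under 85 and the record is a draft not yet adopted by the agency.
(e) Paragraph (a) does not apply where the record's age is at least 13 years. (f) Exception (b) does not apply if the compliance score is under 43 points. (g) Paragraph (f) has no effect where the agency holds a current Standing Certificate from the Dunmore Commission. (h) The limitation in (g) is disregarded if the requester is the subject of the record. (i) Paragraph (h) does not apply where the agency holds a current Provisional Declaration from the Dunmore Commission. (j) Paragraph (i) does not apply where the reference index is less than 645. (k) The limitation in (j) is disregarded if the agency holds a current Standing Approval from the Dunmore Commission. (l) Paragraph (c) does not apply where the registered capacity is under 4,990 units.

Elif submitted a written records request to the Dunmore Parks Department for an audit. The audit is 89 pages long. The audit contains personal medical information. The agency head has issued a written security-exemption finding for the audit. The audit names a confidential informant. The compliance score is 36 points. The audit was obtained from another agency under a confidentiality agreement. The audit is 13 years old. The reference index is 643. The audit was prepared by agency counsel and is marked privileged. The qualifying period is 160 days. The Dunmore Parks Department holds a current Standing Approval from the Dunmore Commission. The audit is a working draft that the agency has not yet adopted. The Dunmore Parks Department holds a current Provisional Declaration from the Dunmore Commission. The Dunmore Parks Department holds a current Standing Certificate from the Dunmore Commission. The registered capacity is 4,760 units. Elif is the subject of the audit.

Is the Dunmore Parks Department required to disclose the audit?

No — exception (b) applies; the Dunmore Parks Department is not required to disclose the audit.

All of (a)'s requirements are met (the audit contains personal medical information; the qualifying period is 160 days, below the 185 days limit). Turning to paragraph (e): (e) operates against (a): the record's age is 13 years, meeting the 13 years threshold. So (a) is unavailable.
All of (b)'s requirements are met (the audit is privileged; the audit was obtained under a confidentiality agreement). Under paragraphs (f)–(k): (f) would limit (b) — the compliance score is 36 points, under the 43 points limit — but (g) sets (f) aside: (g) operates against (f): a current Standing Certificate is held. (h) applies (Elif is the subject of the audit), but is itself disapplied by (i): (i) is triggered — a current Provisional Declaration is held. (j) applies (the reference index is 643, less than the 645 limit), but is itself disapplied by (k): (k) is engaged — a current Standing Approval is held. Exception (b) stands.
All of (c)'s requirements are met (the audit names a confidential informant; a written security-exemption finding has been issued). However, paragraph (l) must be considered: (l) is engaged — the registered capacity is 4,760 units, under the 4,990 units limit. Exception (c) does not apply.
Exception (d) fails — the number of pages in the record is 89, not under 85.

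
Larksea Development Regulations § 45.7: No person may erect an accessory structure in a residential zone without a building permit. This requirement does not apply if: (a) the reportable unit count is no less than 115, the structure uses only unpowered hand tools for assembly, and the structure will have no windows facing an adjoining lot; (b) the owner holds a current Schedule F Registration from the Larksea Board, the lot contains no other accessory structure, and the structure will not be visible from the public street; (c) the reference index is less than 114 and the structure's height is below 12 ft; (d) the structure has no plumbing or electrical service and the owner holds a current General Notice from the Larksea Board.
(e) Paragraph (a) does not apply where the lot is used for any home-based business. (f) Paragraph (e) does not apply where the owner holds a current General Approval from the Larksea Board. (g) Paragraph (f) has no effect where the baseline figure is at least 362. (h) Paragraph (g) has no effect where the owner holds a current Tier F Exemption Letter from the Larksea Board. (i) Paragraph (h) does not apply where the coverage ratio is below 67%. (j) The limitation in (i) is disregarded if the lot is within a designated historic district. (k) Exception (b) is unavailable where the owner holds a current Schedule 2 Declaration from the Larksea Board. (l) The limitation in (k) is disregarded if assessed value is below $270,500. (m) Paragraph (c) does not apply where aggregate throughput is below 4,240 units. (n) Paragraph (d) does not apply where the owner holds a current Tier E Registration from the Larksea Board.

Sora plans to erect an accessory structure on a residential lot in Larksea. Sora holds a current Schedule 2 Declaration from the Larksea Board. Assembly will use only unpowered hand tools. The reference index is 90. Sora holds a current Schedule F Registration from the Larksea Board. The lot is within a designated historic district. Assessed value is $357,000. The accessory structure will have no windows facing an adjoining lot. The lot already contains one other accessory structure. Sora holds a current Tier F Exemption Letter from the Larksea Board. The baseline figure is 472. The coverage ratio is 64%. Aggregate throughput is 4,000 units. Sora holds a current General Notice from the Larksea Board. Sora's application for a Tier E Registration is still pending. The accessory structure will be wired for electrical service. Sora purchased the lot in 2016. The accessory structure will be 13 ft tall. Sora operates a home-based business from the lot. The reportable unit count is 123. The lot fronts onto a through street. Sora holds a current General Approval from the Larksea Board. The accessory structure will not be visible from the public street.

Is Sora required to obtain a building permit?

All of (a)'s requirements are met (the reportable unit count is 123, meeting the 115 threshold; assembly uses only hand tools; no windows face an adjoining lot). Applying paragraphs (e)–(j): (e) would limit (a) — a home-based business operates on the lot — but (f) sets (e) aside: (f) operates against (e): a current General Approval is held. (g) would limit (f) — the baseline figure is 472, meeting the 362 threshold — but (h) sets (g) aside: (h) operates — a current Tier F Exemption Letter is held. (i) would limit (h) — the coverage ratio is 64%, below the 67% limit — but (j) sets (i) aside: (j) operates against (i): the lot is in a historic district. Exception (a) stands.
Exception (b) fails — the lot already has another accessory structure.
Exception (c) fails — the structure's height is 13 ft, not below 12 ft.
Exception (d) fails — electrical service is planned.

No — exception (a) applies; Sora does not need a building permit.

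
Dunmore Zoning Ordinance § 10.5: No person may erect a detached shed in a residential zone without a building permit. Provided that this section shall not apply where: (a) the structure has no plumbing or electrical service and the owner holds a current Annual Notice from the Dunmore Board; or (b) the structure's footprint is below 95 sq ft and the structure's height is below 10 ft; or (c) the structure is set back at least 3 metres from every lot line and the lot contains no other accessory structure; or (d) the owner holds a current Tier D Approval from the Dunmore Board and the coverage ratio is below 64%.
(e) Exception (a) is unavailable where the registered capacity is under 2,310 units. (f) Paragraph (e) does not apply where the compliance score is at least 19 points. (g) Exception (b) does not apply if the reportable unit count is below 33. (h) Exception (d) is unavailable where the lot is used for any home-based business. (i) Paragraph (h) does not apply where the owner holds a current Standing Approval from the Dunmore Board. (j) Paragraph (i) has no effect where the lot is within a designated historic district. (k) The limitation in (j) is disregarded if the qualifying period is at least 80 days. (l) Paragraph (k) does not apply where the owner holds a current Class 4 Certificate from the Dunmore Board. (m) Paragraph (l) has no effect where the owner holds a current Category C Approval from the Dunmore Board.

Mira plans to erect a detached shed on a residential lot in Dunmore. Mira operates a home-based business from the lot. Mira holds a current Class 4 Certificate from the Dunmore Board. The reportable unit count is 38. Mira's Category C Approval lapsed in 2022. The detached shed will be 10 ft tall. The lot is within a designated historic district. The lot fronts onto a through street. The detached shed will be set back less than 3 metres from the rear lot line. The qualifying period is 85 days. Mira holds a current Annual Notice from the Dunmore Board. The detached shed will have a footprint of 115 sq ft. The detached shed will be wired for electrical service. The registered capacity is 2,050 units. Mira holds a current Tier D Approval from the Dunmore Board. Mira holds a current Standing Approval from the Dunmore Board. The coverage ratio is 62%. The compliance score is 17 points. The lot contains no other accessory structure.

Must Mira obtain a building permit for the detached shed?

Exception (a) does not apply: electrical service is planned.
Exception (b) fails — the structure's footprint is 115 sq ft, not below 95 sq ft.
Exception (c) requires that the structure is set back at least 3 metres from every lot line; but the rear setback is under 3 m, so (c) is unavailable.
All of (d)'s requirements are met (a current Tier D Approval is held; the coverage ratio is 62%, below the 64% limit). Turning to paragraphs (h)–(m): (h) operates against (d): a home-based business operates on the lot. (i) would limit (h) — a current Standing Approval is held — but (j) sets (i) aside: (j) operates against (i): the lot is in a historic district. (k) operates (the qualifying period is 85 days, meeting the 80 days threshold), but is displaced by (l): (l) is triggered — a current Class 4 Certificate is held. (m), which would lift (l), is inapplicable — there is no Category C Approval in force. Exception (d) does not apply.
No exception is made out. Mira falls within the general rule.

Yes — Mira must obtain a building permit.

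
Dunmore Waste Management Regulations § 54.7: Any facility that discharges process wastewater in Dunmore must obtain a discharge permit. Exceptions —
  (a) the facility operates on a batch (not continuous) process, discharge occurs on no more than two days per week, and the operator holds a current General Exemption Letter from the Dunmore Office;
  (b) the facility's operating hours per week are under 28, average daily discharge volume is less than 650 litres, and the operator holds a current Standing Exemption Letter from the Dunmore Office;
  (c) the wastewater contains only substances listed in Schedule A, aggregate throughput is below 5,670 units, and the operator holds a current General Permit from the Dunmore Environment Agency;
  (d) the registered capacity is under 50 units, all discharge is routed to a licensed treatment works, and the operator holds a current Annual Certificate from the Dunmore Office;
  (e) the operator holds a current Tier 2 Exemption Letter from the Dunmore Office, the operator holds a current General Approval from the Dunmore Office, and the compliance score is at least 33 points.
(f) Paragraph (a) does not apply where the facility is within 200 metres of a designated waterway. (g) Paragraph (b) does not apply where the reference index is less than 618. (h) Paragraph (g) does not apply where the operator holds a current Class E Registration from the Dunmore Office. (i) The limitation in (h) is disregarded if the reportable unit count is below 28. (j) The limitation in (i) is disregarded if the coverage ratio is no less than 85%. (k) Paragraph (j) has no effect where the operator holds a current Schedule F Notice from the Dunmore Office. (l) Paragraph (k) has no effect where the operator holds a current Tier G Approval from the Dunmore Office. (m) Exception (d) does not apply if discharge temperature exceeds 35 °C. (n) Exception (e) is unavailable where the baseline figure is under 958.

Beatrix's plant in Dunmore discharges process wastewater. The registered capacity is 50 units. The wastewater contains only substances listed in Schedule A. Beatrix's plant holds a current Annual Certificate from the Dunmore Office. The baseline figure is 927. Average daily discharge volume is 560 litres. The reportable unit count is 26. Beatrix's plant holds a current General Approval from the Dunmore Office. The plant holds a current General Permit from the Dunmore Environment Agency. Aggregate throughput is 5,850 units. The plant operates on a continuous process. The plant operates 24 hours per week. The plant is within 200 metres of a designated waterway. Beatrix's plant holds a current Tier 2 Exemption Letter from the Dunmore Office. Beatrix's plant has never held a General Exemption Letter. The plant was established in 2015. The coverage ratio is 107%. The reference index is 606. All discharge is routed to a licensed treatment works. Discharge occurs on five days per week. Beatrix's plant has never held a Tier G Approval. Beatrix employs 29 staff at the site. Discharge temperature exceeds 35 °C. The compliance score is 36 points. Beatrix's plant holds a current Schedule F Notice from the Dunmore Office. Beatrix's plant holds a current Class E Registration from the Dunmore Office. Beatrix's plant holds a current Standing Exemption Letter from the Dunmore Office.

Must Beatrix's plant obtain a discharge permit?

Yes — Beatrix's plant must obtain a discharge permit.

Exception (a) fails — the facility operates on a continuous process.
Exception (b)'s conditions are all satisfied: the facility's operating hours per week are 24, under the 28 limit; average daily discharge volume is 560 litres, less than the 650 litres limit; a current Standing Exemption Letter is held. But: (g) operates — the reference index is 606, less than the 618 limit. (h) operates (a current Class E Registration is held), but yields to (i): (i) operates against (h): the reportable unit count is 26, below the 28 limit. (j) would limit (i) — the coverage ratio is 107%, meeting the 85% threshold — but (k) sets (j) aside: (k) operates against (j): a current Schedule F Notice is held. (l) is not triggered (no current Tier G Approval is held), so (k) stands. Exception (b) does not apply.
Exception (c) requires that aggregate throughput is below 5,670 units; but aggregate throughput is 5,850 units, not below 5,670 units, so (c) is unavailable.
Exception (d) fails — the registered capacity is 50 units, not under 50 units.
Exception (e)'s conditions are all satisfied: a current Tier 2 Exemption Letter is held; a current General Approval is held; the compliance score is 36 points, meeting the 33 points threshold. Turning to paragraph (n): (n) operates against (e): the baseline figure is 927, under the 958 limit. Exception (e) does not apply.
No exception applies. The general rule governs.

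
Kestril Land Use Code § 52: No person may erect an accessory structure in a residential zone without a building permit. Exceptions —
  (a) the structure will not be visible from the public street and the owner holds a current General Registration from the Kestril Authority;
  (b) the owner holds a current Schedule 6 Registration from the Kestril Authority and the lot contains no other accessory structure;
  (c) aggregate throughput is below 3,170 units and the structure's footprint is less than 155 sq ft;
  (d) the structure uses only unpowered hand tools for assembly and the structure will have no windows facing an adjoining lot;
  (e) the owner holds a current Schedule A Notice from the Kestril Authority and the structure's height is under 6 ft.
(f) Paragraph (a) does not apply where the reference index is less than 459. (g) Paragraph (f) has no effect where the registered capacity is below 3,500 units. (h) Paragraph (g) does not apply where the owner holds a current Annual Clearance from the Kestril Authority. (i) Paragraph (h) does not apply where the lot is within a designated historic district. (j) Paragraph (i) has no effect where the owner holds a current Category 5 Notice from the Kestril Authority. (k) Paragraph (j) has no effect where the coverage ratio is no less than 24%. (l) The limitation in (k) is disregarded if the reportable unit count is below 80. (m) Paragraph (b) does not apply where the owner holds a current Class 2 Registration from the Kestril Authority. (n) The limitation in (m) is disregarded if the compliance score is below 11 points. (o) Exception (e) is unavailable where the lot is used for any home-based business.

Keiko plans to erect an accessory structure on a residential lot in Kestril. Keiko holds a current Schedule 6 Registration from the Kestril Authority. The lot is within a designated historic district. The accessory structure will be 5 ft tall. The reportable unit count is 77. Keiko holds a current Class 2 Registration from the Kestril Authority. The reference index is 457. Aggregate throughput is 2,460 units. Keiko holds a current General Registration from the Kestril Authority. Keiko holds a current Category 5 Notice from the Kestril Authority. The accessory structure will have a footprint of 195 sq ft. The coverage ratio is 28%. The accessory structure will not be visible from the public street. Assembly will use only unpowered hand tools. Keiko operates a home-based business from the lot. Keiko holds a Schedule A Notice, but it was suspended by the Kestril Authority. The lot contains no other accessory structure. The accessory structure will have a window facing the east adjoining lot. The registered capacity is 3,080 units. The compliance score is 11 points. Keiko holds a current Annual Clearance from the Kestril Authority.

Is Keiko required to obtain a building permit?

Exception (a)'s conditions are all satisfied: the structure will not be visible from the street; a current General Registration is held. But: (f) is engaged — the reference index is 457, less than the 459 limit. (g) would limit (f) — the registered capacity is 3,080 units, below the 3,500 units limit — but (h) sets (g) aside: (h) is engaged — a current Annual Clearance is held. (i) is triggered (the lot is in a historic district), but yields to (j): (j) operates against (i): a current Category 5 Notice is held. (k) would limit (j) — the coverage ratio is 28%, meeting the 24% threshold — but (l) sets (k) aside: (l) is engaged — the reportable unit count is 77, below the 80 limit. Exception (a) does not apply.
All of (b)'s requirements are met (a current Schedule 6 Registration is held; the lot has no other accessory structure). However, paragraphs (m)–(n) must be considered: (m) is engaged — a current Class 2 Registration is held. (n), which would lift (m), does not operate here — the compliance score is 11 points, not below 11 points. Exception (b) does not apply.
Exception (c) fails — the structure's footprint is 195 sq ft, not less than 155 sq ft.
Exception (d) fails — a window faces an adjoining lot.
Exception (e) requires that the owner holds a current Schedule A Notice from the Kestril Authority; but the Schedule A Notice is not current, so (e) is unavailable.
No exception displaces § 52.

Yes — Keiko must obtain a building permit.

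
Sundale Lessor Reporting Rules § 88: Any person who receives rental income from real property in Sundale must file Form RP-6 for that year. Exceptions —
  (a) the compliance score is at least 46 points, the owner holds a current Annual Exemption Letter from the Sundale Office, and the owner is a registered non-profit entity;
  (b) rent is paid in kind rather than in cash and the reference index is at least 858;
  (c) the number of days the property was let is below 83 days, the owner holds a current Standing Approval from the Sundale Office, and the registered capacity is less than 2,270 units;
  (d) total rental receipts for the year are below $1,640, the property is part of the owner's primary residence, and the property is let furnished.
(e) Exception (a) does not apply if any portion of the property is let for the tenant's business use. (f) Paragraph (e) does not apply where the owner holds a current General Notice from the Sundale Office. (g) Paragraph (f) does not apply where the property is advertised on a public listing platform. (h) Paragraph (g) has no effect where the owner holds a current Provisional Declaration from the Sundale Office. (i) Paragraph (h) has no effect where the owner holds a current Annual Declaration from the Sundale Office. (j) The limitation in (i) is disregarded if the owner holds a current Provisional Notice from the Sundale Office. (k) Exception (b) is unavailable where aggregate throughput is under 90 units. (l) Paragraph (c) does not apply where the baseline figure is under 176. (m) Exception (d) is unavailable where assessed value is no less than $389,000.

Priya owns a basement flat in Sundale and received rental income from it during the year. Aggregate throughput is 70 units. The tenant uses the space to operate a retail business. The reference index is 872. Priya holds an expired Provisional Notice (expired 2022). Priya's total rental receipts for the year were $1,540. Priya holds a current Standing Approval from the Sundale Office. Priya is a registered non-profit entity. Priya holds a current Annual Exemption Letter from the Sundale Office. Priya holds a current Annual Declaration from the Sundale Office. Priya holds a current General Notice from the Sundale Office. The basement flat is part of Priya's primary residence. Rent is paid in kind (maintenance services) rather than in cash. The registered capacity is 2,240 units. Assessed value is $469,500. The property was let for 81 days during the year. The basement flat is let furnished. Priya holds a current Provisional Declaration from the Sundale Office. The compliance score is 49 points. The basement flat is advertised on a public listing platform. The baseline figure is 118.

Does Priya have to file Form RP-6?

Yes — Priya must file Form RP-6.

Exception (a)'s conditions are all satisfied: the compliance score is 49 points, meeting the 46 points threshold; a current Annual Exemption Letter is held; Priya is a registered non-profit. But: (e) operates against (a): the space is let for business use. (f) is triggered (a current General Notice is held), but is overridden by (g): (g) operates against (f): the property is publicly advertised. (h) would limit (g) — a current Provisional Declaration is held — but (i) sets (h) aside: (i) operates — a current Annual Declaration is held. (j), which would lift (i), is inapplicable — the Provisional Notice is not current. Exception (a) does not apply.
Exception (b) is satisfied on its face — rent is paid in kind; the reference index is 872, meeting the 858 threshold. However, paragraph (k) must be considered: (k) operates against (b): aggregate throughput is 70 units, under the 90 units limit. Exception (b) does not apply.
Exception (c)'s conditions are all satisfied: the number of days the property was let is 81 days, below the 83 days limit; a current Standing Approval is held; the registered capacity is 2,240 units, less than the 2,270 units limit. But: (l) operates against (c): the baseline figure is 118, under the 176 limit. Exception (c) does not apply.
Exception (d) is satisfied on its face — total rental receipts for the year are $1,540, below the $1,640 limit; the basement flat is part of the primary residence; the property is let furnished. Turning to paragraph (m): (m) operates against (d): assessed value is $469,500, meeting the $389,000 threshold. So (d) is unavailable.
None of the exceptions is available; § 88 applies in full.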